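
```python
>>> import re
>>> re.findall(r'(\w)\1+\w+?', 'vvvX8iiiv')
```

['v', 'i']

`\1` is not a pattern — it's the concrete string captured by group 1, re-applied verbatim.
Scanning left to right: at [0:4] match 'vvvX', group 1 = 'v'; at [5:9] match 'iiiv', group 1 = 'i'.
One capturing group, so `findall` returns just the captured substring from each match — 2 in all.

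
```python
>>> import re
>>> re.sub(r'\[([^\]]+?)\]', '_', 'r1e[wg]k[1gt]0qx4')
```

'r1e_k_0qx4'

Each match is replaced by '_'.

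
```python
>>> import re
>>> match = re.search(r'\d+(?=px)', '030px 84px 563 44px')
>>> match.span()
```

Lookahead/lookbehind check context without consuming it, so the matched span excludes the asserted characters.
`search` walks the string left to right and returns the first match it finds.
The match spans [0:3] → '030'.

(0, 3)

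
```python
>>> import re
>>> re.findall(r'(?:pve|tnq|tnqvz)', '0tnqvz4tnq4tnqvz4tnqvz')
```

Alternation isn't longest-match — the leftmost alternative that fits at this position is chosen.
Matches: at [1:4] → 'tnq'; at [7:10] → 'tnq'; at [11:14] → 'tnq'; at [17:20] → 'tnq'.
No capturing groups, so `findall` returns the 4 full match strings.

['tnq', 'tnq', 'tnq', 'tnq']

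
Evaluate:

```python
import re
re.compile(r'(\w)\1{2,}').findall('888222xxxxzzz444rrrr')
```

The backreference `\1` re-matches whatever the first group consumed, character for character.
Because there's exactly one group, `findall` drops the full match and keeps group 1 from each hit.

['8', '2', 'x', 'z', '4', 'r']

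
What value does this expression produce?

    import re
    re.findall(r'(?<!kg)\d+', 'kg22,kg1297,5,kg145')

['2', '297', '5', '45']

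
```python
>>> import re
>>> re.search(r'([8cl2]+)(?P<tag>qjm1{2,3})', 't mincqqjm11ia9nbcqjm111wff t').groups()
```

The pattern matches one or more of one of [8cl2] (captured); then the literal 'qjm', then 2 to 3 of the literal '1' (captured as 'tag').
Unlike `match`, `search` isn't anchored — it looks for the pattern anywhere in the string.
The match spans [17:24] → 'cqjm111'.
Captured: group 1 = 'c', group 2 = 'qjm111'.

('c', 'qjm111')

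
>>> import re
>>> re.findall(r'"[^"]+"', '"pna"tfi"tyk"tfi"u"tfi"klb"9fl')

Scanning left to right: at [0:5] → '"pna"'; at [8:13] → '"tyk"'; at [16:19] → '"u"'; at [22:27] → '"klb"'.
`findall` yields the raw match text (4 of them) because the pattern has no groups.

['"pna"', '"tyk"', '"u"', '"klb"']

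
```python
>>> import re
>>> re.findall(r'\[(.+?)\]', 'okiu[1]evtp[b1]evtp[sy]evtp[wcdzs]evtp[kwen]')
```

['1', 'b1', 'sy', 'wcdzs', 'kwen']

Because the quantifier is non-greedy, it stops expanding at the earliest point where the rest of the pattern can succeed.
Walking the string: at [4:7] match '[1]', group 1 = '1'; at [11:15] match '[b1]', group 1 = 'b1'; at [19:23] match '[sy]', group 1 = 'sy'; at [27:34] match '[wcdzs]', group 1 = 'wcdzs'; at [38:44] match '[kwen]', group 1 = 'kwen'.
Because there's exactly one group, `findall` drops the full match and keeps group 1 from each hit.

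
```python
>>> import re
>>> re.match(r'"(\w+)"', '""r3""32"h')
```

None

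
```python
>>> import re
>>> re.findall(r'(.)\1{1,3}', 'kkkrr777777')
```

`\1` is not a pattern — it's the concrete string captured by group 1, re-applied verbatim.
Walking the string: at [0:3] match 'kkk', group 1 = 'k'; at [3:5] match 'rr', group 1 = 'r'; at [5:9] match '7777', group 1 = '7'; at [9:11] match '77', group 1 = '7'.
`findall` collects group 1 from each match (4 total).

['k', 'r', '7', '7']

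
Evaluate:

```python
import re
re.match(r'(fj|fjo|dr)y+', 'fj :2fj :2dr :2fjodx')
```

None

`re.match` only tries the pattern at the start of the string.
Here position 0 doesn't satisfy it, so the call returns None.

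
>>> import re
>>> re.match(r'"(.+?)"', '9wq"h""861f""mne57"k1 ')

`match` is anchored at position 0; if the pattern doesn't fit there, it returns None.
Here the pattern fails at index 0, so the call returns None.

None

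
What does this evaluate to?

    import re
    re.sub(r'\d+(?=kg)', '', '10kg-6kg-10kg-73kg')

'kg-kg-kg-kg'

The positive lookaround only admits positions where the adjacent text matches; those characters stay outside the span.
Matches: at [0:2] → '10'; at [5:6] → '6'; at [9:11] → '10'; at [14:16] → '73'.
`sub` substitutes '' at each match site.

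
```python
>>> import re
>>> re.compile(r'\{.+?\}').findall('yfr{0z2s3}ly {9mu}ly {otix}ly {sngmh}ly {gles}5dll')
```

['{0z2s3}', '{9mu}', '{otix}', '{sngmh}', '{gles}']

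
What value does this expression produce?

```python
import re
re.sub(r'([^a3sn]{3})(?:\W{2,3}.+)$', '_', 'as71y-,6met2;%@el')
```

This matches exactly 3 of any character except [a3sn] (captured); then 2 to 3 of a non-word character, then one or more of any character (non-capturing group); then anchored at the end.
Matches: at [2:17] → '71y-,6met2;%@el'.
Every occurrence is swapped for '_'.

'as_'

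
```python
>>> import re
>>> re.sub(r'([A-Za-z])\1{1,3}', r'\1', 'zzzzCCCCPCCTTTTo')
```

'zCPCTo'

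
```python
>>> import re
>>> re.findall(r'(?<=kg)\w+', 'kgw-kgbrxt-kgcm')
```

Lookahead/lookbehind check context without consuming it, so the matched span excludes the asserted characters.
Scanning left to right: at [2:3] → 'w'; at [6:10] → 'brxt'; at [13:15] → 'cm'.
With no groups in the pattern, `findall` gives back each whole match — 3 here.

['w', 'brxt', 'cm']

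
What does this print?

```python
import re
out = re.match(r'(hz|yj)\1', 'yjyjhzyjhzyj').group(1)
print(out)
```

The backreference `\1` re-matches whatever the first group consumed, character for character.
With `match`, the pattern is implicitly anchored at the beginning.
The match spans [0:4] → 'yjyj'.
Captured: group 1 = 'yj'.

yj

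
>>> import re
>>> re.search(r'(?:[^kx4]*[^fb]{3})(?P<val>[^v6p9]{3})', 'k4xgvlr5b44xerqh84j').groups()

('lr5',)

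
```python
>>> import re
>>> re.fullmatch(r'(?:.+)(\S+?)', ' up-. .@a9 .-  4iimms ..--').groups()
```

('-',)

Pattern: one or more of any character (non-capturing group); then one or more of a non-whitespace character (lazy) (captured).
`re.fullmatch` is like wrapping the pattern in `^…$` (in single-line mode).
The match spans [0:26] → ' up-. .@a9 .-  4iimms ..--'.
Captured: group 1 = '-'.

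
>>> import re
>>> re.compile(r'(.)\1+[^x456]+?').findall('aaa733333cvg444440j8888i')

['a', '3', '4', '8']

The backreference `\1` re-matches whatever the first group consumed, character for character.
Walking the string: at [0:4] match 'aaa7', group 1 = 'a'; at [4:10] match '33333c', group 1 = '3'; at [12:18] match '444440', group 1 = '4'; at [19:24] match '8888i', group 1 = '8'.
One capturing group, so `findall` returns just the captured substring from each match — 4 in all.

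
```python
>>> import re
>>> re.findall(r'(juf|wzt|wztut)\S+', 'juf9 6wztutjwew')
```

['juf', 'wzt']

Alternation isn't longest-match — the leftmost alternative that fits at this position is chosen.
With a single group, `findall` returns only what that group captured — 2 items.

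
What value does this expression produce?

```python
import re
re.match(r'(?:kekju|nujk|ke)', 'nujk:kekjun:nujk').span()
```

With `match`, the pattern is implicitly anchored at the beginning.
The match spans [0:4] → 'nujk'.

(0, 4)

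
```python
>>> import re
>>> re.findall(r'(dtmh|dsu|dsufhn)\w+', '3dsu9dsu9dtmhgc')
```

With a single group, `findall` returns only what that group captured — 1 item.

['dsu']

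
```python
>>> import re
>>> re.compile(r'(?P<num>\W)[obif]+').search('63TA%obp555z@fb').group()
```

The match spans [4:7] → '%ob'.

'%ob'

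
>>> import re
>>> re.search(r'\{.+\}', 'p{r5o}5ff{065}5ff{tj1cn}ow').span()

(1, 24)

The match spans [1:24] → '{r5o}5ff{065}5ff{tj1cn}'.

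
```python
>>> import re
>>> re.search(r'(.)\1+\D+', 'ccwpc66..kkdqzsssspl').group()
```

'ccwpc'

`\1` is not a pattern — it's the concrete string captured by group 1, re-applied verbatim.
`re.search` scans for the first position where the pattern succeeds.
The match spans [0:5] → 'ccwpc'.
Captured: group 1 = 'c'.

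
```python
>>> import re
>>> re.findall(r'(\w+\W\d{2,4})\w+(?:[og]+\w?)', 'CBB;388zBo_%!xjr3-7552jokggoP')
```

The pattern matches one or more of a word character, then a non-word character, then 2 to 4 of a digit (captured); then one or more of a word character; then one or more of one of [og], then optionally a word character (non-capturing group).
Matches: at [0:11] match 'CBB;388zBo_', group 1 = 'CBB;388'; at [13:29] match 'xjr3-7552jokggoP', group 1 = 'xjr3-7552'.
One capturing group, so `findall` returns just the captured substring from each match — 2 in all.

['CBB;388', 'xjr3-7552']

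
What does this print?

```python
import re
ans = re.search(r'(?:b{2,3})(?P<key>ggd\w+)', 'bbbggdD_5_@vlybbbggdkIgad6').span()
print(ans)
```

The pattern matches 2 to 3 of a literal 'b' (non-capturing group); then the literal 'ggd', then one or more of a word character (captured as 'key').
`re.search` tries every starting position until one works.
The match spans [0:10] → 'bbbggdD_5_'.
Captured: group 1 = 'ggdD_5_'.

(0, 10)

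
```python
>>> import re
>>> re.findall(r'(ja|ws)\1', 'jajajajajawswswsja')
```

['ja', 'ja', 'ws']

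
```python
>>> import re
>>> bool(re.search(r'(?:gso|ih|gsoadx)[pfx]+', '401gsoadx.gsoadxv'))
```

Here no position works, so the call returns None, and `bool(None)` is False.

False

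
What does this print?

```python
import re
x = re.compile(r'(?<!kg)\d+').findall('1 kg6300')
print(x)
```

['1', '300']

Because the assertion is negative and zero-width, positions next to the forbidden text are skipped.
With no groups in the pattern, `findall` gives back each whole match — 2 here.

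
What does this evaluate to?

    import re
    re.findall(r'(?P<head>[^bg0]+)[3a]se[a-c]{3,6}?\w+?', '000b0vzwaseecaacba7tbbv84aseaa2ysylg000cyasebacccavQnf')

Pattern: one or more of any character except [bg0] (captured as 'head'); then one of [3a], then the literal 'se', then 3 to 6 of a character in [a-c] (lazy); then one or more of a word character (lazy).
Scanning left to right: at [39:48] match 'cyasebacc', group 1 = 'cy'.
With a single group, `findall` returns only what that group captured — 1 item.

['cy']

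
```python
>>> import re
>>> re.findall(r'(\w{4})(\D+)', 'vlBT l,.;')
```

[('vlBT', ' l,.;')]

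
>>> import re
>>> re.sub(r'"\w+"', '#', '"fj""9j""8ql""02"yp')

'####yp'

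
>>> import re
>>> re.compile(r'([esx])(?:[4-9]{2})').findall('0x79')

['x']

This matches one of [esx] (captured); then exactly 2 of a character in [4-9] (non-capturing group).
Walking the string: at [1:4] match 'x79', group 1 = 'x'.
`findall` collects group 1 from the one match (1 total).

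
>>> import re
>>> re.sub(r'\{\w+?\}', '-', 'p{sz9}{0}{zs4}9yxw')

`sub` substitutes '-' at each match site.

'p---9yxw'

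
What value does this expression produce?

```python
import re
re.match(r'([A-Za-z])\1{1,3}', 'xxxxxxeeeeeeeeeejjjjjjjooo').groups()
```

The match spans [0:4] → 'xxxx'.
Captured: group 1 = 'x'.

('x',)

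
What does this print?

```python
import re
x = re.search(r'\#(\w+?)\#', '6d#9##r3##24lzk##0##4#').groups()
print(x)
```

The match spans [2:5] → '#9#'.
Captured: group 1 = '9'.

('9',)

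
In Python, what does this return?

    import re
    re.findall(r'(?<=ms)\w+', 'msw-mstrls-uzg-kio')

['w', 'trls']

The lookaround is zero-width — it requires the adjacent text to match without consuming it, so the asserted text isn't part of the match.
With no groups in the pattern, `findall` gives back each whole match — 2 here.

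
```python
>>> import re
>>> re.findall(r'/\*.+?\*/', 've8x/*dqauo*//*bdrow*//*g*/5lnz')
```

['/*dqauo*/', '/*bdrow*/', '/*g*/']

With the lazy modifier that quantifier settles for the fewest repetitions that let the rest of the pattern succeed (the atoms after it are unaffected and can still be greedy).
With no groups in the pattern, `findall` gives back each whole match — 3 here.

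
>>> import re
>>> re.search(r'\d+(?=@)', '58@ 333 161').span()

(0, 2)

The `(?=…)`/`(?<=…)` assertion just peeks at neighbouring text; it doesn't advance the match position.
Unlike `match`, `search` isn't anchored — it looks for the pattern anywhere in the string.
The match spans [0:2] → '58'.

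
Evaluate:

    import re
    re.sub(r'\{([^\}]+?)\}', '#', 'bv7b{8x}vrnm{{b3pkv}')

'bv7b#vrnm#'

Matches: at [4:8] → '{8x}'; at [12:20] → '{{b3pkv}'.
`sub` substitutes '#' at each match site.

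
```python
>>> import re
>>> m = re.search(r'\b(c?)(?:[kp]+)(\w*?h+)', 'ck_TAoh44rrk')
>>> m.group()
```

'ck_TAoh'

The pattern matches a word boundary (`\b`, zero-width); then optionally a literal 'c' (captured); then one or more of one of [kp] (non-capturing group); then zero or more of a word character (lazy), then one or more of a literal 'h' (captured).
`search` walks the string left to right and returns the first match it finds.
The match spans [0:7] → 'ck_TAoh'.
Captured: group 1 = 'c', group 2 = '_TAoh'.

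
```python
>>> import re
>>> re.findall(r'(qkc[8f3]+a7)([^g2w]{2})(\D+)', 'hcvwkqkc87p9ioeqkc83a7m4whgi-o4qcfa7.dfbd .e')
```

[('qkc83a7', 'm4', 'whgi-o')]

This matches the literal 'qkc', then one or more of one of [8f3], then the literal 'a7' (captured); then exactly 2 of any character except [g2w] (captured); then one or more of a non-digit (captured).
Multiple groups make `findall` return tuples — one 3-tuple for the one match.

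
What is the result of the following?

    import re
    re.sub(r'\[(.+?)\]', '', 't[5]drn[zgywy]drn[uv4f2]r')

The `?` after the quantifier makes it lazy — it takes as little as possible before letting the rest of the pattern try.
Every occurrence is swapped for ''.

'tdrndrnr'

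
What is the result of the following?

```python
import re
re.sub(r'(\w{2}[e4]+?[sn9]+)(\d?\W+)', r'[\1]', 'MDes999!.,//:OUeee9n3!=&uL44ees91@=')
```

Pattern: exactly 2 of a word character, then one or more of one of [e4] (lazy), then one or more of one of [sn9] (captured); then optionally a digit, then one or more of a non-word character (captured).
`\1` in the replacement pulls in group 1's text for each match.

'[MDes999][OUeee9n][uL44ees9]'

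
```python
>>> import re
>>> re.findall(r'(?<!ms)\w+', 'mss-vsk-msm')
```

['mss', 'vsk', 'msm']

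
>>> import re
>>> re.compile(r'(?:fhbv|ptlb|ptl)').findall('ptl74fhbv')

`findall` yields the raw match text (2 of them) because the pattern has no groups.

['ptl', 'fhbv']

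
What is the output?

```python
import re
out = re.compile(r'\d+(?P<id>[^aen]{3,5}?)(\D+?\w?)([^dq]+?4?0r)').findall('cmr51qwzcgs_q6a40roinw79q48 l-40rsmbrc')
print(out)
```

[('qwz', 'cgs_q', '6a40r'), ('q48', ' l', '-40r')]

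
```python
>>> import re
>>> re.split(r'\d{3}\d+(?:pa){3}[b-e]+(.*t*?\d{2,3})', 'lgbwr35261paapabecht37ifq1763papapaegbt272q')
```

The pattern matches exactly 3 of a digit; then one or more of a digit, then the literal 'pa' repeated 3 times, then one or more of a character in [b-e]; then zero or more of any character, then zero or more of the literal 't' (lazy), then 2 to 3 of a digit (captured).
Matches to split on: at [25:42] → '1763papapaegbt272'.
`re.split` interleaves the captured-group text with the surrounding fragments.

['lgbwr35261paapabecht37ifq', 'gbt272', 'q']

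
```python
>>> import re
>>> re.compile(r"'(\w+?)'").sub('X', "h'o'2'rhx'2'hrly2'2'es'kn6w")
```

'hX2X2X2Xkn6w'

Every occurrence is swapped for 'X'.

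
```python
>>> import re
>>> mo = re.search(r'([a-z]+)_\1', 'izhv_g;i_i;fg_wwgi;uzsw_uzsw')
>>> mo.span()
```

(7, 10)

`\1` is not a pattern — it's the concrete string captured by group 1, re-applied verbatim.
`search` walks the string left to right and returns the first match it finds.
The match spans [7:10] → 'i_i'.
Captured: group 1 = 'i'.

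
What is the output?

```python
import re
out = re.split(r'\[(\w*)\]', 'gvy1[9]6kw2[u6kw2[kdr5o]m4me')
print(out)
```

Matches to split on: at [4:7] → '[9]'; at [17:24] → '[kdr5o]'.
With a capturing group present, the delimiter's captured portion is kept in the result list.

['gvy1', '9', '6kw2[u6kw2', 'kdr5o', 'm4me']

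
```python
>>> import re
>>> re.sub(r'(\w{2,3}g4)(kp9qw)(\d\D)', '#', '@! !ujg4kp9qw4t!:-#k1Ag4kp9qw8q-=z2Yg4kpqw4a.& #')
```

'@! !#!:-##-=z2Yg4kpqw4a.& #'

This matches 2 to 3 of a word character, then the literal 'g4' (captured); then the literal 'kp9', then the literal 'qw' (captured); then a digit, then a non-digit (captured).
Matches: at [4:15] → 'ujg4kp9qw4t'; at [19:31] → 'k1Ag4kp9qw8q'.
`sub` substitutes '#' at each match site.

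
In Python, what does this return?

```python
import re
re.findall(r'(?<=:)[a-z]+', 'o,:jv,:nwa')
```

['jv', 'nwa']

The positive lookaround only admits positions where the adjacent text matches; those characters stay outside the span.
With no groups in the pattern, `findall` gives back each whole match — 2 here.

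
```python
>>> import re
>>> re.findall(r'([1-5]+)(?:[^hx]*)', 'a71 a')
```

['1']

One capturing group, so `findall` returns just the captured substring from the one match — 1 in all.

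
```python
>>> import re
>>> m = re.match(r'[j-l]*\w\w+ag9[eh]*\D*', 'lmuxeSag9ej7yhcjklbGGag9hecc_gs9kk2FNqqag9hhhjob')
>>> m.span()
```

`re.match` only tries the pattern at the start of the string.
The match spans [0:48] → 'lmuxeSag9ej7yhcjklbGGag9hecc_gs9kk2FNqqag9hhhjob'.

(0, 48)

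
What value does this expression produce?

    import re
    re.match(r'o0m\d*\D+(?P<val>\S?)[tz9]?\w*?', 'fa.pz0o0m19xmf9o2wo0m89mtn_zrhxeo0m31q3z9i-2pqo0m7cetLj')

`match` is anchored at position 0; if the pattern doesn't fit there, it returns None.
Here the string doesn't start with a match, so the call returns None.

None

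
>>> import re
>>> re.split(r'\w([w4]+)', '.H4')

The group in the pattern means `split` returns the separators' captures alongside the pieces.

['.', '4', '']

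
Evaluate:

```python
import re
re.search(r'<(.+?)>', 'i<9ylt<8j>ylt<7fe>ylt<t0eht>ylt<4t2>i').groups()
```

('9ylt<8j',)

The match spans [1:10] → '<9ylt<8j>'.
Captured: group 1 = '9ylt<8j'.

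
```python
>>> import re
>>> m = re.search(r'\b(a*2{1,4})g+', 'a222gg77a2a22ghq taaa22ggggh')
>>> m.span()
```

(0, 6)

The match spans [0:6] → 'a222gg'.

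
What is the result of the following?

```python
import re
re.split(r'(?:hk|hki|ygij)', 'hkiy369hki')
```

['', 'iy369', 'i']

`|` is ordered: at each position the engine commits to the first alternative that works.
Splitting on the pattern gives 3 pieces.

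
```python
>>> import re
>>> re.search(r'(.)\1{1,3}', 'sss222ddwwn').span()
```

(0, 3)

`\1` is not a pattern — it's the concrete string captured by group 1, re-applied verbatim.
The match spans [0:3] → 'sss'.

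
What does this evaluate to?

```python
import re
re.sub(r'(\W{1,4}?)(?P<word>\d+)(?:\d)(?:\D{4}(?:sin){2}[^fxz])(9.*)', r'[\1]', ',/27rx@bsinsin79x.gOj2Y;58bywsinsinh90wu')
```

'[,/]'

This matches 1 to 4 of a non-word character (lazy) (captured); then one or more of a digit (captured as 'word'); then a digit (non-capturing group); then exactly 4 of a non-digit, then the literal 'sin' repeated 2 times, then any character except [fxz] (non-capturing group); then the literal '9', then zero or more of any character (captured).
Matches: at [0:40] → ',/27rx@bsinsin79x.gOj2Y;58bywsinsinh90wu'.
`\1` in the replacement pulls in group 1's text for each match.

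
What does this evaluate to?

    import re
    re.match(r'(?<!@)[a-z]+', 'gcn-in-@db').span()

(0, 3)

`(?!…)`/`(?<!…)` only lets a position through if the neighbouring text does NOT match; no characters are consumed.
With `match`, the pattern is implicitly anchored at the beginning.
The match spans [0:3] → 'gcn'.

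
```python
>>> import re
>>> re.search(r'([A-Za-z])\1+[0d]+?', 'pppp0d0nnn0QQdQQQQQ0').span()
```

(0, 5)

After group 1 captures some text, `\1` only succeeds where that same text appears again.
The match spans [0:5] → 'pppp0'.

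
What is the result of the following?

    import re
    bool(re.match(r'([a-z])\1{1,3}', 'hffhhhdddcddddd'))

False

`re.match` only tries the pattern at the start of the string.
Here position 0 doesn't satisfy it, so the call returns None, and `bool(None)` is False.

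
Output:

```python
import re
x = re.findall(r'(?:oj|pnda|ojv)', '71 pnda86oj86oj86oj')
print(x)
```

['pnda', 'oj', 'oj', 'oj']

`findall` yields the raw match text (4 of them) because the pattern has no groups.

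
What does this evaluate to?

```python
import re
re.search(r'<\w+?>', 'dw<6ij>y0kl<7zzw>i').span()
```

(2, 7)

`search` walks the string left to right and returns the first match it finds.
The match spans [2:7] → '<6ij>'.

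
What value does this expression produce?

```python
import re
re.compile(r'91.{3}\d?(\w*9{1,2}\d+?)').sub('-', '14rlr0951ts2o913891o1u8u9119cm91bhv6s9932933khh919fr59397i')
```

'14rlr0951ts2o-i'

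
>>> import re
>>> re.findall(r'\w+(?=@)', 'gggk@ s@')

The `(?=…)`/`(?<=…)` assertion just peeks at neighbouring text; it doesn't advance the match position.
Walking the string: at [0:4] → 'gggk'; at [6:7] → 's'.
Since nothing is captured, `findall` lists the 2 matched substrings directly.

['gggk', 's']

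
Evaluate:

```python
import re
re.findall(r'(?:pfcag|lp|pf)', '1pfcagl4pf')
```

['pfcag', 'pf']

`|` is ordered: at each position the engine commits to the first alternative that works.
With no groups in the pattern, `findall` gives back each whole match — 2 here.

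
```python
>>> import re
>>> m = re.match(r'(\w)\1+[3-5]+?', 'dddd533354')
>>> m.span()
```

(0, 5)

With `match`, the pattern is implicitly anchored at the beginning.
The match spans [0:5] → 'dddd5'.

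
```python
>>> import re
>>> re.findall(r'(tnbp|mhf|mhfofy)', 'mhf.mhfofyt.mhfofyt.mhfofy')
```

Branches in `(...|...)` are attempted left-to-right; the first branch that allows the whole pattern to succeed is taken.
Matches: at [0:3] match 'mhf', group 1 = 'mhf'; at [4:7] match 'mhf', group 1 = 'mhf'; at [12:15] match 'mhf', group 1 = 'mhf'; at [20:23] match 'mhf', group 1 = 'mhf'.
One capturing group, so `findall` returns just the captured substring from each match — 4 in all.

['mhf', 'mhf', 'mhf', 'mhf']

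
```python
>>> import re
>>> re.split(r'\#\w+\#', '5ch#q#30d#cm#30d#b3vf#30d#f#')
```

`split` removes every match and returns the 5 fragments in between.

['5ch', '30d', '30d', '30d', '']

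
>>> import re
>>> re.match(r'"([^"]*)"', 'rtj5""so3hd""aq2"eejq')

`re.match` won't scan ahead — the pattern has to work from the very first character.
Here the pattern fails at index 0, so the call returns None.

None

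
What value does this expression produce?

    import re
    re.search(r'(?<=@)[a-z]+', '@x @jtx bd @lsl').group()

The `(?=…)`/`(?<=…)` assertion just peeks at neighbouring text; it doesn't advance the match position.
Unlike `match`, `search` isn't anchored — it looks for the pattern anywhere in the string.
The match spans [1:2] → 'x'.

'x'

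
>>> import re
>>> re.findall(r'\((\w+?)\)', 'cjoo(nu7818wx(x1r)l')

Matches: at [13:18] match '(x1r)', group 1 = 'x1r'.
`findall` collects group 1 from the one match (1 total).

['x1r']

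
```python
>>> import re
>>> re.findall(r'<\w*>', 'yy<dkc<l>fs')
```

['<l>']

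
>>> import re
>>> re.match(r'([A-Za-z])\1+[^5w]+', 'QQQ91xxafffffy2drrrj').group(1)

`\1` has to match the exact text group 1 already captured.
`match` is anchored at position 0; if the pattern doesn't fit there, it returns None.
The match spans [0:20] → 'QQQ91xxafffffy2drrrj'.
Captured: group 1 = 'Q'.

'Q'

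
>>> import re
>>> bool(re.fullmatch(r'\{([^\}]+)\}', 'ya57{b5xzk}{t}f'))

`fullmatch` succeeds only if the pattern covers the string from start to end.
Here the string isn't matched end-to-end, so the call returns None, and `bool(None)` is False.

False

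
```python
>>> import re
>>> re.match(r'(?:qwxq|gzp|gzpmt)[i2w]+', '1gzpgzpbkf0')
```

None

With `match`, the pattern is implicitly anchored at the beginning.
Here the string doesn't start with a match, so the call returns None.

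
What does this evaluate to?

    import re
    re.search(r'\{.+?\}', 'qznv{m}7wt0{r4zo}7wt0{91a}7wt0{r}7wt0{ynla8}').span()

The match spans [4:7] → '{m}'.

(4, 7)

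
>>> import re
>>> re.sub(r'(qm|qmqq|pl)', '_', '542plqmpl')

'542___'

Matches: at [3:5] → 'pl'; at [5:7] → 'qm'; at [7:9] → 'pl'.
`sub` substitutes '_' at each match site.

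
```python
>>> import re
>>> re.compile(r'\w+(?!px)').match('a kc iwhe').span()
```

`re.match` only tries the pattern at the start of the string.
The match spans [0:1] → 'a'.

(0, 1)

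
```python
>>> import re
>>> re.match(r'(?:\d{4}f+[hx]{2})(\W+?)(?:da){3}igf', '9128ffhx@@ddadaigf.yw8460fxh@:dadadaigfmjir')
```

The pattern matches exactly 4 of a digit, then one or more of the literal 'f', then exactly 2 of one of [hx] (non-capturing group); then one or more of a non-word character (lazy) (captured); then the literal 'da' repeated 3 times, then the literal 'igf'.
`re.match` only tries the pattern at the start of the string.
Here the pattern fails at index 0, so the call returns None.

None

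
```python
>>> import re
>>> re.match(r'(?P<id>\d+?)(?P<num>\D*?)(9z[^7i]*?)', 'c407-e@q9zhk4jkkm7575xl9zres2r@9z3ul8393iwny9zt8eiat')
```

None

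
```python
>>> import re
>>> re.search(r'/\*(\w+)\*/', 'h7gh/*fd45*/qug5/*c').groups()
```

`re.search` tries every starting position until one works.
The match spans [4:12] → '/*fd45*/'.
Captured: group 1 = 'fd45'.

('fd45',)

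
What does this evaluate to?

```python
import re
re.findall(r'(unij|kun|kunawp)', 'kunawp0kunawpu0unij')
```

['kun', 'kun', 'unij']

Alternation isn't longest-match — the leftmost alternative that fits at this position is chosen.
With a single group, `findall` returns only what that group captured — 3 items.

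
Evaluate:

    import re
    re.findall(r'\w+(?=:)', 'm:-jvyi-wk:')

['m', 'wk']

Because the assertion is zero-width, the text it checks is not consumed and won't appear in the result.
`findall` yields the raw match text (2 of them) because the pattern has no groups.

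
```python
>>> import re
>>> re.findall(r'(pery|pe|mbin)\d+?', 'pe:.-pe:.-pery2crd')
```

['pery']

Matches: at [10:15] match 'pery2', group 1 = 'pery'.
`findall` collects group 1 from the one match (1 total).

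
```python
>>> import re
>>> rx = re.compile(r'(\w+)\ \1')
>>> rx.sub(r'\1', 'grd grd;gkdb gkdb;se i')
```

`\1` has to match the exact text group 1 already captured.
Matches: at [0:7] → 'grd grd'; at [8:17] → 'gkdb gkdb'.
Each match is replaced using the text its own group 1 captured.

'grd;gkdb;se i'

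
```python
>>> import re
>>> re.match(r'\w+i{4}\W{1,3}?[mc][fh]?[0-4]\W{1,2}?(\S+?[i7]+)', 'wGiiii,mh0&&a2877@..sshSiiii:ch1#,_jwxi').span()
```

Pattern: one or more of a word character; then exactly 4 of the literal 'i', then 1 to 3 of a non-word character (lazy), then one of [mc]; then optionally one of [fh], then a character in [0-4], then 1 to 2 of a non-word character (lazy); then one or more of a non-whitespace character (lazy), then one or more of one of [i7] (captured).
The `?` after the quantifier makes it lazy — it takes as little as possible before letting the rest of the pattern try.
With `match`, the pattern is implicitly anchored at the beginning.
The match spans [0:17] → 'wGiiii,mh0&&a2877'.
Captured: group 1 = '&a2877'.

(0, 17)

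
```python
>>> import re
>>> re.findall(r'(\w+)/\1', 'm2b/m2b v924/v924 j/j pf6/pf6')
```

A backreference is literal: `\1` must see the identical characters the first group matched.
Walking the string: at [0:7] match 'm2b/m2b', group 1 = 'm2b'; at [8:17] match 'v924/v924', group 1 = 'v924'; at [18:21] match 'j/j', group 1 = 'j'; at [22:29] match 'pf6/pf6', group 1 = 'pf6'.
Because there's exactly one group, `findall` drops the full match and keeps group 1 from each hit.

['m2b', 'v924', 'j', 'pf6']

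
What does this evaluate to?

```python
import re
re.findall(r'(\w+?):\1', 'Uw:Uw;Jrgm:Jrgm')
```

`\1` has to match the exact text group 1 already captured.
Walking the string: at [0:5] match 'Uw:Uw', group 1 = 'Uw'; at [6:15] match 'Jrgm:Jrgm', group 1 = 'Jrgm'.
With a single group, `findall` returns only what that group captured — 2 items.

['Uw', 'Jrgm']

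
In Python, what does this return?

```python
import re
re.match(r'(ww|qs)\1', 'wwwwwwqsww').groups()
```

('ww',)

The match spans [0:4] → 'wwww'.
Captured: group 1 = 'ww'.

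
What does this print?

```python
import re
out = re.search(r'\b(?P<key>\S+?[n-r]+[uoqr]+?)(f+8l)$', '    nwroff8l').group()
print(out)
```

Pattern: a word boundary (`\b`, zero-width); then one or more of a non-whitespace character (lazy), then one or more of a character in [n-r], then one or more of one of [uoqr] (lazy) (captured as 'key'); then one or more of a literal 'f', then the literal '8l' (captured); then anchored at the end.
Unlike `match`, `search` isn't anchored — it looks for the pattern anywhere in the string.
The match spans [4:12] → 'nwroff8l'.
Captured: group 1 = 'nwro', group 2 = 'ff8l'.

nwroff8l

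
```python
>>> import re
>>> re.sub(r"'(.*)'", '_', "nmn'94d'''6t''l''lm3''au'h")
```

'nmn_h'

Matches: at [3:25] → "'94d'''6t''l''lm3''au'".
Each match is replaced by '_'.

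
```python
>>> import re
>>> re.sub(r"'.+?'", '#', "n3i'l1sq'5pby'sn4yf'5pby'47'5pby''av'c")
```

A non-greedy quantifier consumes as few characters as it can — just enough that the remainder of the pattern still matches from where it stops; whatever follows it matches normally.
Every occurrence is swapped for '#'.

'n3i#5pby#5pby#5pby#c'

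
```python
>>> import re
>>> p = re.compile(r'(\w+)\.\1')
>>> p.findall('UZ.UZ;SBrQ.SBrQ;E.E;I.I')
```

`\1` has to match the exact text group 1 already captured.
Because there's exactly one group, `findall` drops the full match and keeps group 1 from each hit.

['UZ', 'SBrQ', 'E', 'I']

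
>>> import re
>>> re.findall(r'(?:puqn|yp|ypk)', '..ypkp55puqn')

['yp', 'puqn']

Alternation isn't longest-match — the leftmost alternative that fits at this position is chosen.
Scanning left to right: at [2:4] → 'yp'; at [8:12] → 'puqn'.
`findall` yields the raw match text (2 of them) because the pattern has no groups.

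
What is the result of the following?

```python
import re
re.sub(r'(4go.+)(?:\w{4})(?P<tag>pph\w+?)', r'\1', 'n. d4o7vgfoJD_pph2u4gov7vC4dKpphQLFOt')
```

'n. d4o7vgfoJD_pph2u4gov7vLFOt'

The pattern matches the literal '4go', then one or more of any character (captured); then exactly 4 of a word character (non-capturing group); then the literal 'pph', then one or more of a word character (lazy) (captured as 'tag').
Matches: at [19:33] → '4gov7vC4dKpphQ'.
`\1` in the replacement pulls in group 1's text for each match.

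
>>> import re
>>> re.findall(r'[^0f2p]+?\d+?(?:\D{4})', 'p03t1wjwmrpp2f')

['3t1wjwm']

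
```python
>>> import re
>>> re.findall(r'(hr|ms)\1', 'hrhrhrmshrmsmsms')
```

['hr', 'ms']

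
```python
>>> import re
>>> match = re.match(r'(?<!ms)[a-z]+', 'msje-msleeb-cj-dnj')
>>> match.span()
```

(0, 4)

`(?!…)`/`(?<!…)` only lets a position through if the neighbouring text does NOT match; no characters are consumed.
`re.match` won't scan ahead — the pattern has to work from the very first character.
The match spans [0:4] → 'msje'.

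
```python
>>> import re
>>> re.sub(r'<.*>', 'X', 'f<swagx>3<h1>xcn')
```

Matches: at [1:13] → '<swagx>3<h1>'.
Every occurrence is swapped for 'X'.

'fXxcn'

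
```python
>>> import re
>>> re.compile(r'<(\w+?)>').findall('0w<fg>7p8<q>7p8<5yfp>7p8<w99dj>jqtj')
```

['fg', 'q', '5yfp', 'w99dj']

Scanning left to right: at [2:6] match '<fg>', group 1 = 'fg'; at [9:12] match '<q>', group 1 = 'q'; at [15:21] match '<5yfp>', group 1 = '5yfp'; at [24:31] match '<w99dj>', group 1 = 'w99dj'.
`findall` collects group 1 from each match (4 total).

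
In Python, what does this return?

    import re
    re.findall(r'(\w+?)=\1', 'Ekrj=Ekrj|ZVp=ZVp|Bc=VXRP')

['Ekrj', 'ZVp']

The backreference `\1` re-matches whatever the first group consumed, character for character.
`findall` collects group 1 from each match (2 total).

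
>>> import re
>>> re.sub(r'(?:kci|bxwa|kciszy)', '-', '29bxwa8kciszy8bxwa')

'29-8-szy8-'

The regex engine tests alternatives in the order written; an earlier branch that matches wins even if a later one would match more.
Each match is replaced by '-'.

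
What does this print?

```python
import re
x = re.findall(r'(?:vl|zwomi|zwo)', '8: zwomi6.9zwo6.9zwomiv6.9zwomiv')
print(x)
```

Alternation tries branches left to right and keeps the first one that lets the overall match succeed at that position.
Matches: at [3:8] → 'zwomi'; at [11:14] → 'zwo'; at [17:22] → 'zwomi'; at [26:31] → 'zwomi'.
No capturing groups, so `findall` returns the 4 full match strings.

['zwomi', 'zwo', 'zwomi', 'zwomi']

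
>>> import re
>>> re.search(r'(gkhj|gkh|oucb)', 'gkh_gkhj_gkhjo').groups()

('gkh',)

The match spans [0:3] → 'gkh'.
Captured: group 1 = 'gkh'.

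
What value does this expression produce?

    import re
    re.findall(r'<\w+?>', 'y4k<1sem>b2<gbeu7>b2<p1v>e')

['<1sem>', '<gbeu7>', '<p1v>']

Matches: at [3:9] → '<1sem>'; at [11:18] → '<gbeu7>'; at [20:25] → '<p1v>'.
Since nothing is captured, `findall` lists the 3 matched substrings directly.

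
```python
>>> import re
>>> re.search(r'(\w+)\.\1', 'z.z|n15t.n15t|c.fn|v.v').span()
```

(0, 3)

`\1` is not a pattern — it's the concrete string captured by group 1, re-applied verbatim.
Unlike `match`, `search` isn't anchored — it looks for the pattern anywhere in the string.
The match spans [0:3] → 'z.z'.
Captured: group 1 = 'z'.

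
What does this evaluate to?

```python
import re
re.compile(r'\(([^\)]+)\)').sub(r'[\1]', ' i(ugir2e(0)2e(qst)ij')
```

' i[ugir2e(0]2e[qst]ij'

`\1` in the replacement pulls in group 1's text for each match.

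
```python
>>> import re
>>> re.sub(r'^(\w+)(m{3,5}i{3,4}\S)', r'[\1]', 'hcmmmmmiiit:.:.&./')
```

The pattern matches anchored at the start of the string; then one or more of a word character (captured); then 3 to 5 of the literal 'm', then 3 to 4 of a literal 'i', then a non-whitespace character (captured).
Each match is replaced using the text its own group 1 captured.

'[hcmm]:.:.&./'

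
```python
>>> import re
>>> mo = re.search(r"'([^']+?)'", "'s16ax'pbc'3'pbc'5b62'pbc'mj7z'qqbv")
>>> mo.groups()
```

The match spans [0:7] → "'s16ax'".
Captured: group 1 = 's16ax'.

('s16ax',)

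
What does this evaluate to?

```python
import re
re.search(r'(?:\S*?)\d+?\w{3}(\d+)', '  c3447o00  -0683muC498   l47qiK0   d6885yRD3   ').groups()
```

('00',)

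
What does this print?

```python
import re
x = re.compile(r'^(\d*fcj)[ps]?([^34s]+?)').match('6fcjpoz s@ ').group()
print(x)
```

6fcjpo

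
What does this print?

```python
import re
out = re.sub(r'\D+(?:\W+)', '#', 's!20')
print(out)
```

#20

This matches one or more of a non-digit; then one or more of a non-word character (non-capturing group).
`sub` substitutes '#' at each match site.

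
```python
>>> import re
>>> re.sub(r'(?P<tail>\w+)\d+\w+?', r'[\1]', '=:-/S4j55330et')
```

The pattern matches one or more of a word character (captured as 'tail'); then one or more of a digit; then one or more of a word character (lazy).
A non-greedy quantifier consumes as few characters as it can — just enough that the remainder of the pattern still matches from where it stops; whatever follows it matches normally.
Matches: at [4:13] → 'S4j55330e'.
Each match is replaced using the text its own group 1 captured.

'=:-/[S4j5533]t'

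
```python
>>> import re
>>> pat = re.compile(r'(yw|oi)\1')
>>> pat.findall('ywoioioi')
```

`\1` is not a pattern — it's the concrete string captured by group 1, re-applied verbatim.
With a single group, `findall` returns only what that group captured — 1 item.

['oi']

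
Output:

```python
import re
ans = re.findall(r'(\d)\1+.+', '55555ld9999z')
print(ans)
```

['5']

After group 1 captures some text, `\1` only succeeds where that same text appears again.
Scanning left to right: at [0:12] match '55555ld9999z', group 1 = '5'.
`findall` collects group 1 from the one match (1 total).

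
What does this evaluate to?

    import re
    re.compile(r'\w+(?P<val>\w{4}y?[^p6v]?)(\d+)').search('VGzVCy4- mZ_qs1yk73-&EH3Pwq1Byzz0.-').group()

'VGzVCy4'

The pattern matches one or more of a word character; then exactly 4 of a word character, then optionally a literal 'y', then optionally any character except [p6v] (captured as 'val'); then one or more of a digit (captured).
`re.search` scans for the first position where the pattern succeeds.
The match spans [0:7] → 'VGzVCy4'.
Captured: group 1 = 'zVCy', group 2 = '4'.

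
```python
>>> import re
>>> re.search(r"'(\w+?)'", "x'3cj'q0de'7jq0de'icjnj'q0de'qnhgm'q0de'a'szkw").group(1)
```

'3cj'

`re.search` scans for the first position where the pattern succeeds.
The match spans [1:6] → "'3cj'".
Captured: group 1 = '3cj'.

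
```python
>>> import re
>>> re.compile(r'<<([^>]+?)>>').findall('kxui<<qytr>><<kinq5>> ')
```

One capturing group, so `findall` returns just the captured substring from each match — 2 in all.

['qytr', 'kinq5']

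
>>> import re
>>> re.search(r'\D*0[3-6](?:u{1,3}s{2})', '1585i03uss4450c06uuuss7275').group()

The pattern matches zero or more of a non-digit, then the literal '0'; then a character in [3-6]; then 1 to 3 of a literal 'u', then exactly 2 of the literal 's' (non-capturing group).
The match spans [4:10] → 'i03uss'.

'i03uss'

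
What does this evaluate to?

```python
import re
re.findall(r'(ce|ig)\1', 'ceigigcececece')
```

['ig', 'ce', 'ce']

The backreference `\1` re-matches whatever the first group consumed, character for character.
With a single group, `findall` returns only what that group captured — 3 items.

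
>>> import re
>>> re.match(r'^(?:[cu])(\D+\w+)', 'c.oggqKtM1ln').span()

Pattern: anchored at the start of the string; then one of [cu] (non-capturing group); then one or more of a non-digit, then one or more of a word character (captured).
`re.match` only tries the pattern at the start of the string.
The match spans [0:12] → 'c.oggqKtM1ln'.
Captured: group 1 = '.oggqKtM1ln'.

(0, 12)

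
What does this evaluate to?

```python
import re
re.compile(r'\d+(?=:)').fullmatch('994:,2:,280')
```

None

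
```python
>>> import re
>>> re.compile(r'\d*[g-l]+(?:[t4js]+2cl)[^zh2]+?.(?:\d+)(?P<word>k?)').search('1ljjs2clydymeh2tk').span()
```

(0, 15)

This matches zero or more of a digit, then one or more of a character in [g-l]; then one or more of one of [t4js], then a literal '2', then the literal 'cl' (non-capturing group); then one or more of any character except [zh2] (lazy); then any character; then one or more of a digit (non-capturing group); then optionally a literal 'k' (captured as 'word').
`re.search` tries every starting position until one works.
The match spans [0:15] → '1ljjs2clydymeh2'.
Captured: group 1 = ''.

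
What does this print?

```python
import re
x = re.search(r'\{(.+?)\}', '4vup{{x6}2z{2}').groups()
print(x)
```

A non-greedy quantifier consumes as few characters as it can — just enough that the remainder of the pattern still matches from where it stops; whatever follows it matches normally.
Unlike `match`, `search` isn't anchored — it looks for the pattern anywhere in the string.
The match spans [4:9] → '{{x6}'.
Captured: group 1 = '{x6'.

('{x6',)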